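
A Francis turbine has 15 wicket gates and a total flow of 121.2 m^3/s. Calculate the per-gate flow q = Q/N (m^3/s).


q = 121.2 / 15 = 8.0800 m^3/s


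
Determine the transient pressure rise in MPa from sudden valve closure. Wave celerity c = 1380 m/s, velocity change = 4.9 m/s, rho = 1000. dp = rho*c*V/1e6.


dp = 1000 * 1380 * 4.9 / 1e6 = 6.7620 MPa


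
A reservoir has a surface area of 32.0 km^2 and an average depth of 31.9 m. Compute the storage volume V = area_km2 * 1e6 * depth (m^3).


V = 32.0 * 1e6 * 31.9 = 1.0208e+09 m^3


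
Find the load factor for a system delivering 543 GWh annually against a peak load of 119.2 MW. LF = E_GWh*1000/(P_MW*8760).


LF = 543 * 1000 / (119.2 * 8760) = 0.5200


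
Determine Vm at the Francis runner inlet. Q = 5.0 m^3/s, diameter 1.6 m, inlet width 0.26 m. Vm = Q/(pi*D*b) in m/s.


Vm = 5.0 / (pi * 1.6 * 0.26) = 3.8258 m/s


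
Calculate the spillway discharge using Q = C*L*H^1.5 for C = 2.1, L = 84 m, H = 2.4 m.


Q = 2.1 * 84 * 2.4^1.5 = 655.8665 m^3/s


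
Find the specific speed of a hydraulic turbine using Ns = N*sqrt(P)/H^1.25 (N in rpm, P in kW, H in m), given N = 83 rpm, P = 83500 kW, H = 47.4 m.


Ns = 83 * 83500^0.5 / 47.4^1.25 = 192.8406


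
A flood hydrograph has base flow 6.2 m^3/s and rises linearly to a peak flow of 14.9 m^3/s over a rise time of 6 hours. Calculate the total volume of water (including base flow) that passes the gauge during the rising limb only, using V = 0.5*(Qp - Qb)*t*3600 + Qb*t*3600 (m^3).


V = 0.5*(14.9 - 6.2)*6*3600 + 6.2*6*3600 = 227880.0000 m^3


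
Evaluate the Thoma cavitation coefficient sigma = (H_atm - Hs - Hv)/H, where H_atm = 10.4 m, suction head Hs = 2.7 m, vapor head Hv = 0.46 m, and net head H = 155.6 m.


sigma = (10.4 - 2.7 - 0.46) / 155.6 = 0.0465


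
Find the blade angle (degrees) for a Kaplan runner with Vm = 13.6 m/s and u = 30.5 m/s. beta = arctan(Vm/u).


beta = arctan(13.6 / 30.5) = 24.0322 degrees


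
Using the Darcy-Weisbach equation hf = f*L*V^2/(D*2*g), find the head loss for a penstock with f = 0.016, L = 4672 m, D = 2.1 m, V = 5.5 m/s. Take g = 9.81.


hf = 0.016 * 4672 * 5.5^2 / (2.1 * 2 * 9.81) = 54.8820 m


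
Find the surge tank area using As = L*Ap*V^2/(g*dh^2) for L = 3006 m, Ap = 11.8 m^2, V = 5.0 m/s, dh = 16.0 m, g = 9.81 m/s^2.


As = 3006 * 11.8 * 5.0^2 / (9.81 * 16.0^2) = 353.1035 m^2


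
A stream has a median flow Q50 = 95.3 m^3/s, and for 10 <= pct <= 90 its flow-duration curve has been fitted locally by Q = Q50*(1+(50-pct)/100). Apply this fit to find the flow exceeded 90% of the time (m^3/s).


Q = 95.3 * (1 + (50 - 90)/100) = 57.1800 m^3/s


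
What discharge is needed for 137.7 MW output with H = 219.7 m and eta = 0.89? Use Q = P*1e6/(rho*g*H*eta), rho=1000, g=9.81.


Q = 137.7 * 1e6 / (1000 * 9.81 * 219.7 * 0.89) = 71.7868 m^3/s


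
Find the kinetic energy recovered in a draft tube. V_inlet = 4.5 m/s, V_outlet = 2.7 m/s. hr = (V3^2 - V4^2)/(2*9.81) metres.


hr = (4.5^2 - 2.7^2) / (2*9.81) = 0.6606 m


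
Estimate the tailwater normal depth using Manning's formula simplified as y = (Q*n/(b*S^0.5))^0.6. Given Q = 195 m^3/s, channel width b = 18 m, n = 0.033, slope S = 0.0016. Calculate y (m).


y = (195 * 0.033 / (18 * 0.0016^0.5))^0.6 = 3.7216 m


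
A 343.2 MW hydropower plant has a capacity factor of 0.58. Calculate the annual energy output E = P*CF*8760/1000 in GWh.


E = 343.2 * 0.58 * 8760 / 1000 = 1743.7306 GWh


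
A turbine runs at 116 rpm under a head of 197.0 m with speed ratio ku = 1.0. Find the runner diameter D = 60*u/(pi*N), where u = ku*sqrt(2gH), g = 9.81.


u = 1.0 * sqrt(2*9.81*197.0) = 62.1703 m/s
D = 60 * 62.1703 / (pi * 116) = 10.2359 m


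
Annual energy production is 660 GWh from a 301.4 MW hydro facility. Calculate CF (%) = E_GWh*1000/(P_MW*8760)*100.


CF = 660 * 1000 / (301.4 * 8760) * 100 = 24.9975 %


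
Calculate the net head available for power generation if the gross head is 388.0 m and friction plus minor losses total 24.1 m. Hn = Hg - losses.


Hn = 388.0 - 24.1 = 363.9000 m


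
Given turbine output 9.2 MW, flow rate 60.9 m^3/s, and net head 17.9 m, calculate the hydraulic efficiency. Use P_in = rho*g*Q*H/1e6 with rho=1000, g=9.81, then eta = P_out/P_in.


P_in = 1000 * 9.81 * 60.9 * 17.9 / 1e6 = 10.6940 MW
eta = 9.2 / 10.6940 = 0.8603


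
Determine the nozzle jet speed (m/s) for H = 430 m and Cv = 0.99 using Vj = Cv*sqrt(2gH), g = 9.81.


Vj = 0.99 * sqrt(2*9.81*430) = 90.9325 m/s


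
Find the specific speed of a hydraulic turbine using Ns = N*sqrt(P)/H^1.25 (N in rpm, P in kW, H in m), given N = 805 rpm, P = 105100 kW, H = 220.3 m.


Ns = 805 * 105100^0.5 / 220.3^1.25 = 307.4887


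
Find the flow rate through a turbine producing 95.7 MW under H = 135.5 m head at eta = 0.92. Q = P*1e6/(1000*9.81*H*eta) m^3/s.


Q = 95.7 * 1e6 / (1000 * 9.81 * 135.5 * 0.92) = 78.2557 m^3/s


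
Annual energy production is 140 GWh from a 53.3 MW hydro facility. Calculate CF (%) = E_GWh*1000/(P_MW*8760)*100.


CF = 140 * 1000 / (53.3 * 8760) * 100 = 29.9845 %


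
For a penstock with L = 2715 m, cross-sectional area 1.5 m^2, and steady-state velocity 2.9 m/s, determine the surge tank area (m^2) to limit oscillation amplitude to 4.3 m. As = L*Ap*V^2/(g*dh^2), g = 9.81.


As = 2715 * 1.5 * 2.9^2 / (9.81 * 4.3^2) = 188.8214 m^2


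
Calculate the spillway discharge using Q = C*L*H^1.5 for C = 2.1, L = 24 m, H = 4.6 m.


Q = 2.1 * 24 * 4.6^1.5 = 497.2414 m^3/s


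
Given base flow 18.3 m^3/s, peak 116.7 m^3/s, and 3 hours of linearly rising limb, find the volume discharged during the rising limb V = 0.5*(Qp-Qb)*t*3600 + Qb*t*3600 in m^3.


V = 0.5*(116.7 - 18.3)*3*3600 + 18.3*3*3600 = 729000.0000 m^3


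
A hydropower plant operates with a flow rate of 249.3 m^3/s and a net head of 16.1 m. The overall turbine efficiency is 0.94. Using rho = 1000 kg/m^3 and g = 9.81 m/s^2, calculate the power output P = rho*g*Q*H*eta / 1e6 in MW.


P = 1000 * 9.81 * 249.3 * 16.1 * 0.94 / 1e6 = 37.0122 MW


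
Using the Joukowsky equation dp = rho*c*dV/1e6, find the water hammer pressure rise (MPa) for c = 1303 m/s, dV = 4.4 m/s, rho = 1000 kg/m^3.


dp = 1000 * 1303 * 4.4 / 1e6 = 5.7332 MPa


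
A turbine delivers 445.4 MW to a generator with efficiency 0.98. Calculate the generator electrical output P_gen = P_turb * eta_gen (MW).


P_gen = 445.4 * 0.98 = 436.4920 MW


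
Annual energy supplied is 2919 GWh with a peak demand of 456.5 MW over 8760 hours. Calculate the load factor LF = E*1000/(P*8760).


LF = 2919 * 1000 / (456.5 * 8760) = 0.7299


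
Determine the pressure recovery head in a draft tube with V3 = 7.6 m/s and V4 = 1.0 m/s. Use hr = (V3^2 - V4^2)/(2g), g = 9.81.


hr = (7.6^2 - 1.0^2) / (2*9.81) = 2.8930 m


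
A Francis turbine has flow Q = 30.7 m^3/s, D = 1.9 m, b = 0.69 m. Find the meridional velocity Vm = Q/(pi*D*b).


Vm = 30.7 / (pi * 1.9 * 0.69) = 7.4539 m/s


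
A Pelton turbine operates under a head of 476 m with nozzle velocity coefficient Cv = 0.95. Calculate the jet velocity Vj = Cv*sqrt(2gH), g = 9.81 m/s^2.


Vj = 0.95 * sqrt(2*9.81*476) = 91.8072 m/s


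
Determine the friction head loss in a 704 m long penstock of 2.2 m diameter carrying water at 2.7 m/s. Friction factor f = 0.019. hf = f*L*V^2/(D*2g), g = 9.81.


hf = 0.019 * 704 * 2.7^2 / (2.2 * 2 * 9.81) = 2.2591 m


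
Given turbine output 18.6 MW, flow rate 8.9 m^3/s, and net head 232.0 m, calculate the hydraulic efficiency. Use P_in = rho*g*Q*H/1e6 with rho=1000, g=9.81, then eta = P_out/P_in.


P_in = 1000 * 9.81 * 8.9 * 232.0 / 1e6 = 20.2557 MW
eta = 18.6 / 20.2557 = 0.9183


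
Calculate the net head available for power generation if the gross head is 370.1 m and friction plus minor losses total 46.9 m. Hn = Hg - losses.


Hn = 370.1 - 46.9 = 323.2000 m


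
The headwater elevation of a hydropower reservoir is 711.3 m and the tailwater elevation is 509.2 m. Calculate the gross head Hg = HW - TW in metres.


Hg = 711.3 - 509.2 = 202.1000 m


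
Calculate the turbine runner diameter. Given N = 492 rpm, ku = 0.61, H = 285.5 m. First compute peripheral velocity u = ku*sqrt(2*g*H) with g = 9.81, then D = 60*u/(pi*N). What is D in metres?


u = 0.61 * sqrt(2*9.81*285.5) = 45.6544 m/s
D = 60 * 45.6544 / (pi * 492) = 1.7722 m


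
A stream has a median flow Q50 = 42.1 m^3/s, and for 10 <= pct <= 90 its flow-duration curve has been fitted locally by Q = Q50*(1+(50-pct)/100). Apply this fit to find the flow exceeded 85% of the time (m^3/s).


Q = 42.1 * (1 + (50 - 85)/100) = 27.3650 m^3/s


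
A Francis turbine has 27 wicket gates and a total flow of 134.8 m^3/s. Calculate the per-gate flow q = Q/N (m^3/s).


q = 134.8 / 27 = 4.9926 m^3/s


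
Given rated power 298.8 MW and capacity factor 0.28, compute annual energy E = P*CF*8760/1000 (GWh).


E = 298.8 * 0.28 * 8760 / 1000 = 732.8966 GWh


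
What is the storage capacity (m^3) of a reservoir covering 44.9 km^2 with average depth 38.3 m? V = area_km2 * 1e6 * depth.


V = 44.9 * 1e6 * 38.3 = 1.7197e+09 m^3


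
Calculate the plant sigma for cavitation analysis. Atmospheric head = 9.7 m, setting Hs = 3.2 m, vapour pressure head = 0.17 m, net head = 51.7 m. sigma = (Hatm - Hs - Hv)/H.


sigma = (9.7 - 3.2 - 0.17) / 51.7 = 0.1224


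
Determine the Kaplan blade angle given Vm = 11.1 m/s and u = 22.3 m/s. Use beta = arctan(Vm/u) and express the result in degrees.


beta = arctan(11.1 / 22.3) = 26.4622 degrees


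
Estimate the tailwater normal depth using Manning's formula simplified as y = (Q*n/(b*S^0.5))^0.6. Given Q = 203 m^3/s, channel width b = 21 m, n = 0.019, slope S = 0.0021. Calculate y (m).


y = (203 * 0.019 / (21 * 0.0021^0.5))^0.6 = 2.3001 m


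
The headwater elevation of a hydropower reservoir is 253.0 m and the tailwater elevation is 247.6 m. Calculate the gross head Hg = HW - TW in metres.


Hg = 253.0 - 247.6 = 5.4000 m


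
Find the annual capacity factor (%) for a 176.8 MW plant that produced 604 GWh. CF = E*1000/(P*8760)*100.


CF = 604 * 1000 / (176.8 * 8760) * 100 = 38.9987 %


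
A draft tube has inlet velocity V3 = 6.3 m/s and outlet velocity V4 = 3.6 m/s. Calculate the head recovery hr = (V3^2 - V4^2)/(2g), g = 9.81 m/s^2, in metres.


hr = (6.3^2 - 3.6^2) / (2*9.81) = 1.3624 m


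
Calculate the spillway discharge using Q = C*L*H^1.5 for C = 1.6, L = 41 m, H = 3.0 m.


Q = 1.6 * 41 * 3.0^1.5 = 340.8676 m^3/s


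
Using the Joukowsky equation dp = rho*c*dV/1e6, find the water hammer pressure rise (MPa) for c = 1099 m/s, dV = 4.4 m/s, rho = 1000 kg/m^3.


dp = 1000 * 1099 * 4.4 / 1e6 = 4.8356 MPa


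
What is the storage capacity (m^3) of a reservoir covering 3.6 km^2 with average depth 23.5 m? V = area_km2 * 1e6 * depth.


V = 3.6 * 1e6 * 23.5 = 8.4600e+07 m^3


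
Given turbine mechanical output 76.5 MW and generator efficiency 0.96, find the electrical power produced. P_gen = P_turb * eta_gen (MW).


P_gen = 76.5 * 0.96 = 73.4400 MW


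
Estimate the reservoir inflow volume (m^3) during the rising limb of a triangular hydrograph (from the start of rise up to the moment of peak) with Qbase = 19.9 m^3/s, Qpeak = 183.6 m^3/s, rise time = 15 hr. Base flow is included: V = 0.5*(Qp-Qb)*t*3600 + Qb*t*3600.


V = 0.5*(183.6 - 19.9)*15*3600 + 19.9*15*3600 = 5.4945e+06 m^3


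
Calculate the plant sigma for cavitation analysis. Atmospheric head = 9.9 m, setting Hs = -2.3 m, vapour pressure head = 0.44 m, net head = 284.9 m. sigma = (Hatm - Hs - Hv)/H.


sigma = (9.9 - (-2.3) - 0.44) / 284.9 = 0.0413


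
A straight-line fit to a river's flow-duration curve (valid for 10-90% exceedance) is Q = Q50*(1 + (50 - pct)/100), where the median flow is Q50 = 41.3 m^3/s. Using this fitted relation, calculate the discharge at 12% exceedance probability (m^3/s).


Q = 41.3 * (1 + (50 - 12)/100) = 56.9940 m^3/s


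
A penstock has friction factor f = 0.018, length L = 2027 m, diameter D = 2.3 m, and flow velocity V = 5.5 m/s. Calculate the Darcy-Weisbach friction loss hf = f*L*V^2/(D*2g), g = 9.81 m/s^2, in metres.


hf = 0.018 * 2027 * 5.5^2 / (2.3 * 2 * 9.81) = 24.4582 m


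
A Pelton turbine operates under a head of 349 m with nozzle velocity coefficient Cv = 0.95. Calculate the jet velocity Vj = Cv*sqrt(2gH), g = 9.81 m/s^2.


Vj = 0.95 * sqrt(2*9.81*349) = 78.6115 m/s


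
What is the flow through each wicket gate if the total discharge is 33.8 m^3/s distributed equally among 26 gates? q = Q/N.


q = 33.8 / 26 = 1.3000 m^3/s


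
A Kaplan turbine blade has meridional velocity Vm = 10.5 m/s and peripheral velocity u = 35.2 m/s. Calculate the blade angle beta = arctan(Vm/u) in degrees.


beta = arctan(10.5 / 35.2) = 16.6096 degrees


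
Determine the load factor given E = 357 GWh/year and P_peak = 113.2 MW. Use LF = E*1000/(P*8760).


LF = 357 * 1000 / (113.2 * 8760) = 0.3600


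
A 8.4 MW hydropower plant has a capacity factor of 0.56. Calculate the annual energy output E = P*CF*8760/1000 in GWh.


E = 8.4 * 0.56 * 8760 / 1000 = 41.2070 GWh


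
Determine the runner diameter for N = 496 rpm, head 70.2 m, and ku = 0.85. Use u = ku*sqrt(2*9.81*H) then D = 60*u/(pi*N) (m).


u = 0.85 * sqrt(2*9.81*70.2) = 31.5455 m/s
D = 60 * 31.5455 / (pi * 496) = 1.2147 m


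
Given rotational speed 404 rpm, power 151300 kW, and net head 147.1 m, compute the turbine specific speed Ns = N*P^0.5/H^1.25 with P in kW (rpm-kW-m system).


Ns = 404 * 151300^0.5 / 147.1^1.25 = 306.7503


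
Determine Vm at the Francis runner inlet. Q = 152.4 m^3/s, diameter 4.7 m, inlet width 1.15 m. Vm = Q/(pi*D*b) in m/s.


Vm = 152.4 / (pi * 4.7 * 1.15) = 8.9751 m/s


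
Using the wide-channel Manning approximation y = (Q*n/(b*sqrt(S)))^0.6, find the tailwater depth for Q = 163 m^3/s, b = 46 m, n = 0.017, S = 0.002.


y = (163 * 0.017 / (46 * 0.002^0.5))^0.6 = 1.1957 m


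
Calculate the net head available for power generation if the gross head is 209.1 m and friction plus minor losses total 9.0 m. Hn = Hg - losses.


Hn = 209.1 - 9.0 = 200.1000 m


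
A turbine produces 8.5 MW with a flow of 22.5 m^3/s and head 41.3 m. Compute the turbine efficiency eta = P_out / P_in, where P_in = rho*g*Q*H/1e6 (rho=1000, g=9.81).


P_in = 1000 * 9.81 * 22.5 * 41.3 / 1e6 = 9.1159 MW
eta = 8.5 / 9.1159 = 0.9324


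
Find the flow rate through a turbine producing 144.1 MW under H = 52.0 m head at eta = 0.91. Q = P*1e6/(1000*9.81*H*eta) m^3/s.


Q = 144.1 * 1e6 / (1000 * 9.81 * 52.0 * 0.91) = 310.4204 m^3/s


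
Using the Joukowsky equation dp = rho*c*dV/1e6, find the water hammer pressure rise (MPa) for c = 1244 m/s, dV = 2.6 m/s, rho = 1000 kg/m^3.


dp = 1000 * 1244 * 2.6 / 1e6 = 3.2344 MPa


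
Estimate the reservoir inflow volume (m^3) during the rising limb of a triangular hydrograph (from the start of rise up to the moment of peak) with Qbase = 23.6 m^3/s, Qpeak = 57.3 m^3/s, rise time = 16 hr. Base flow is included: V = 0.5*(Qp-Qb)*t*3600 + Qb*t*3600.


V = 0.5*(57.3 - 23.6)*16*3600 + 23.6*16*3600 = 2.3299e+06 m^3


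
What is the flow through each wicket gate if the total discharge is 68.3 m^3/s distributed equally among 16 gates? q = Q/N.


q = 68.3 / 16 = 4.2687 m^3/s


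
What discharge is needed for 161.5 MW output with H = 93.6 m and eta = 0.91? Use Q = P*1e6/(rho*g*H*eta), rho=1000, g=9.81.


Q = 161.5 * 1e6 / (1000 * 9.81 * 93.6 * 0.91) = 193.2797 m^3/s


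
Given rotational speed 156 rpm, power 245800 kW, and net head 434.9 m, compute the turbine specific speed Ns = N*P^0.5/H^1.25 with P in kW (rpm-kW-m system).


Ns = 156 * 245800^0.5 / 434.9^1.25 = 38.9429


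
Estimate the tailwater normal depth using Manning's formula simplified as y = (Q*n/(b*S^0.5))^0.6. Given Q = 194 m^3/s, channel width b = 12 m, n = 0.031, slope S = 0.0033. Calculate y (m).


y = (194 * 0.031 / (12 * 0.0033^0.5))^0.6 = 3.6680 m


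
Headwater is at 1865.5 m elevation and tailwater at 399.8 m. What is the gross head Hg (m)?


Hg = 1865.5 - 399.8 = 1465.7000 m


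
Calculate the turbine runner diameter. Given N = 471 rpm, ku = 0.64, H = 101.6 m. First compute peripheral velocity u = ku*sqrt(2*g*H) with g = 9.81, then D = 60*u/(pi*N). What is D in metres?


u = 0.64 * sqrt(2*9.81*101.6) = 28.5743 m/s
D = 60 * 28.5743 / (pi * 471) = 1.1587 m


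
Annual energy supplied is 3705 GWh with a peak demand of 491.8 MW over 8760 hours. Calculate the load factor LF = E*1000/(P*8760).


LF = 3705 * 1000 / (491.8 * 8760) = 0.8600


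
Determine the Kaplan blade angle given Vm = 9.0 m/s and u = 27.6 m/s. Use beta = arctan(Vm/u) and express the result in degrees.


beta = arctan(9.0 / 27.6) = 18.0605 degrees


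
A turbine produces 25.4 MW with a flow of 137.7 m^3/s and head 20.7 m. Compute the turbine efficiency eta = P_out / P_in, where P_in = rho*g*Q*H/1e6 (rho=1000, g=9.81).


P_in = 1000 * 9.81 * 137.7 * 20.7 / 1e6 = 27.9623 MW
eta = 25.4 / 27.9623 = 0.9084


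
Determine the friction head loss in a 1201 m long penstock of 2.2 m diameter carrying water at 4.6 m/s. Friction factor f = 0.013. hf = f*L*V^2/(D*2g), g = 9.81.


hf = 0.013 * 1201 * 4.6^2 / (2.2 * 2 * 9.81) = 7.6539 m


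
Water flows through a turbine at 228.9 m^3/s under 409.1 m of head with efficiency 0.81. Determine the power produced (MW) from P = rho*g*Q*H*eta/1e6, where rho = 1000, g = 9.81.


P = 1000 * 9.81 * 228.9 * 409.1 * 0.81 / 1e6 = 744.0966 MW


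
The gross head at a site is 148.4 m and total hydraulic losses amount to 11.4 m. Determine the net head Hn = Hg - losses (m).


Hn = 148.4 - 11.4 = 137.0000 m


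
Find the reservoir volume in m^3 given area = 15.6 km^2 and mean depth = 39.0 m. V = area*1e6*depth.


V = 15.6 * 1e6 * 39.0 = 6.0840e+08 m^3


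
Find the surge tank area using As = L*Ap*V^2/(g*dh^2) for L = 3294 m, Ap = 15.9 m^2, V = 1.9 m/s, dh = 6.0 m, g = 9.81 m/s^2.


As = 3294 * 15.9 * 1.9^2 / (9.81 * 6.0^2) = 535.3729 m^2


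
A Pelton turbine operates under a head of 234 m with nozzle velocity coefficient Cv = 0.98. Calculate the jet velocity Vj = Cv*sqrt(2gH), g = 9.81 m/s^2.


Vj = 0.98 * sqrt(2*9.81*234) = 66.4024 m/s


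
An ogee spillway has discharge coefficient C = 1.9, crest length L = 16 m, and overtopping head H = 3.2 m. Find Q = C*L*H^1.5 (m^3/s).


Q = 1.9 * 16 * 3.2^1.5 = 174.0198 m^3/s


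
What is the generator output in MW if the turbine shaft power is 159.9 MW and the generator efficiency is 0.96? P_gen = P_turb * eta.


P_gen = 159.9 * 0.96 = 153.5040 MW


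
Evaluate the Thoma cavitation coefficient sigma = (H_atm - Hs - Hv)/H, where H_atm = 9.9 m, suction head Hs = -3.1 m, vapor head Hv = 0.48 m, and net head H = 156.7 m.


sigma = (9.9 - (-3.1) - 0.48) / 156.7 = 0.0799


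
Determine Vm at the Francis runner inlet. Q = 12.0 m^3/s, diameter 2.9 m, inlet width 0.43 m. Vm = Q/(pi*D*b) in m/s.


Vm = 12.0 / (pi * 2.9 * 0.43) = 3.0631 m/s


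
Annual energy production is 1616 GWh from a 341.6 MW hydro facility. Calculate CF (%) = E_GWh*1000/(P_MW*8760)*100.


CF = 1616 * 1000 / (341.6 * 8760) * 100 = 54.0032 %


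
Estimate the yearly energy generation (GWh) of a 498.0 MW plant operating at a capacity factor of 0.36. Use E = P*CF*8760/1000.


E = 498.0 * 0.36 * 8760 / 1000 = 1570.4928 GWh


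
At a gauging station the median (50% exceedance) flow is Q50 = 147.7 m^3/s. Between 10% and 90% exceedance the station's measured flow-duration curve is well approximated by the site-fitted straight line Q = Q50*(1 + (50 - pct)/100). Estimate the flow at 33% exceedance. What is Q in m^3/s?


Q = 147.7 * (1 + (50 - 33)/100) = 172.8090 m^3/s


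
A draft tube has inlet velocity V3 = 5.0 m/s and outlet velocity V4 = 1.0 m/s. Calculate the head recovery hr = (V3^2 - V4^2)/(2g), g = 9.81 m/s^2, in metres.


hr = (5.0^2 - 1.0^2) / (2*9.81) = 1.2232 m


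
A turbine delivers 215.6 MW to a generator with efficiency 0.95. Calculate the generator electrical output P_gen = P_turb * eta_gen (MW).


P_gen = 215.6 * 0.95 = 204.8200 MW


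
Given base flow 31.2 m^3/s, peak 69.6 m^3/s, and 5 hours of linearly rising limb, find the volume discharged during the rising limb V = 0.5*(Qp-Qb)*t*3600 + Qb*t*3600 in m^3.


V = 0.5*(69.6 - 31.2)*5*3600 + 31.2*5*3600 = 907200.0000 m^3


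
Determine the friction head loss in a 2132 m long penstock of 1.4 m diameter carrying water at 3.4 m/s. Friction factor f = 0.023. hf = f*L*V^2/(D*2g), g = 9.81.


hf = 0.023 * 2132 * 3.4^2 / (1.4 * 2 * 9.81) = 20.6370 m


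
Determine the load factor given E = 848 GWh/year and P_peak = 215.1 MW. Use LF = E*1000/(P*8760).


LF = 848 * 1000 / (215.1 * 8760) = 0.4500


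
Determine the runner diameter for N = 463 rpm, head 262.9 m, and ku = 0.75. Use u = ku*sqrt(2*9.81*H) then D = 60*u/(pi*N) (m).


u = 0.75 * sqrt(2*9.81*262.9) = 53.8649 m/s
D = 60 * 53.8649 / (pi * 463) = 2.2219 m


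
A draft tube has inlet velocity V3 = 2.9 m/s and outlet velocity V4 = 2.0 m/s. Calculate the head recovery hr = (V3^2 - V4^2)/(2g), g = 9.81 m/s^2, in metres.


hr = (2.9^2 - 2.0^2) / (2*9.81) = 0.2248 m


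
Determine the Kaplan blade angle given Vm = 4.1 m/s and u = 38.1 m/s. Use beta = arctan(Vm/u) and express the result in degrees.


beta = arctan(4.1 / 38.1) = 6.1421 degrees


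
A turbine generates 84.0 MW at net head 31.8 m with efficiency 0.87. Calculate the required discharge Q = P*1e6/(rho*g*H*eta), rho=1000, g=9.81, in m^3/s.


Q = 84.0 * 1e6 / (1000 * 9.81 * 31.8 * 0.87) = 309.5023 m^3/s


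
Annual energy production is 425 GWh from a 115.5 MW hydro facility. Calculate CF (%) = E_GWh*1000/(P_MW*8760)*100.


CF = 425 * 1000 / (115.5 * 8760) * 100 = 42.0052 %


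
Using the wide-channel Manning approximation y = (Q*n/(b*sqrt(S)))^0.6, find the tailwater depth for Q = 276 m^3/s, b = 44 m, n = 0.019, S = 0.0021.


y = (276 * 0.019 / (44 * 0.0021^0.5))^0.6 = 1.7744 m


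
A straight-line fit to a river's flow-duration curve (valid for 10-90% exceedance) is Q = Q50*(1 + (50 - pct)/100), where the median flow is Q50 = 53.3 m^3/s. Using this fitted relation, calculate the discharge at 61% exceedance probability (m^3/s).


Q = 53.3 * (1 + (50 - 61)/100) = 47.4370 m^3/s


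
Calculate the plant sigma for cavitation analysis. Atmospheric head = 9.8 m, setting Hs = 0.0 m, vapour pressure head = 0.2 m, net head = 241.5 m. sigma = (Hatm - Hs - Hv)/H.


sigma = (9.8 - 0.0 - 0.2) / 241.5 = 0.0398


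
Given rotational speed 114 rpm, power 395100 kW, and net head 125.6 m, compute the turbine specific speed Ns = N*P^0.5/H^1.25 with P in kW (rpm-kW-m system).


Ns = 114 * 395100^0.5 / 125.6^1.25 = 170.4203


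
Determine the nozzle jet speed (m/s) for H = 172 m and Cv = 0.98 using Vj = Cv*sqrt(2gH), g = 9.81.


Vj = 0.98 * sqrt(2*9.81*172) = 56.9298 m/s


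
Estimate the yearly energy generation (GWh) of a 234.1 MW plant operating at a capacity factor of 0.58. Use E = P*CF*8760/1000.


E = 234.1 * 0.58 * 8760 / 1000 = 1189.4153 GWh


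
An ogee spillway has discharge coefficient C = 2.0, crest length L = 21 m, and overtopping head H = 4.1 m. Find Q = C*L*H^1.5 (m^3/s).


Q = 2.0 * 21 * 4.1^1.5 = 348.6784 m^3/s


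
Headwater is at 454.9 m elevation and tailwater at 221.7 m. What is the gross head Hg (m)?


Hg = 454.9 - 221.7 = 233.2000 m


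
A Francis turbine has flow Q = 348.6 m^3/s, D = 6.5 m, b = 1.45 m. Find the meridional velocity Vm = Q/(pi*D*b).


Vm = 348.6 / (pi * 6.5 * 1.45) = 11.7732 m/s


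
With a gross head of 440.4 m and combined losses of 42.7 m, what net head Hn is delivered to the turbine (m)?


Hn = 440.4 - 42.7 = 397.7000 m


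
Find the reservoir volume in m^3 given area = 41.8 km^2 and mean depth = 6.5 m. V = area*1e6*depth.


V = 41.8 * 1e6 * 6.5 = 2.7170e+08 m^3


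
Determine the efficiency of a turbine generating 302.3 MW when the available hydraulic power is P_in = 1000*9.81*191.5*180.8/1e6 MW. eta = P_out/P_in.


P_in = 1000 * 9.81 * 191.5 * 180.8 / 1e6 = 339.6536 MW
eta = 302.3 / 339.6536 = 0.8900


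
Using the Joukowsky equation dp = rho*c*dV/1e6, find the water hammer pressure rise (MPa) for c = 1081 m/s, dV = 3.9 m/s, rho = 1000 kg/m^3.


dp = 1000 * 1081 * 3.9 / 1e6 = 4.2159 MPa


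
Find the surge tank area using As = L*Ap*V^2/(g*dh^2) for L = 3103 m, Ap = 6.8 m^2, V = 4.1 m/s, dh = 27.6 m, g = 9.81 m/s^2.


As = 3103 * 6.8 * 4.1^2 / (9.81 * 27.6^2) = 47.4648 m^2


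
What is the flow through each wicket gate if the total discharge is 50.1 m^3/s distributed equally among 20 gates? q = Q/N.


q = 50.1 / 20 = 2.5050 m^3/s


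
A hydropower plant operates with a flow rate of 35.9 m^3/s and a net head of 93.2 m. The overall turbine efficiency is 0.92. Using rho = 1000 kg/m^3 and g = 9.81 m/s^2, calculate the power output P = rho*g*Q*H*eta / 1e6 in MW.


P = 1000 * 9.81 * 35.9 * 93.2 * 0.92 / 1e6 = 30.1972 MW


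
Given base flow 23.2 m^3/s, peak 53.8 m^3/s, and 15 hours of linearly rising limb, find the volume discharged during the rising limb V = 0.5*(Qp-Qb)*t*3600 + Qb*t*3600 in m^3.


V = 0.5*(53.8 - 23.2)*15*3600 + 23.2*15*3600 = 2.0790e+06 m^3


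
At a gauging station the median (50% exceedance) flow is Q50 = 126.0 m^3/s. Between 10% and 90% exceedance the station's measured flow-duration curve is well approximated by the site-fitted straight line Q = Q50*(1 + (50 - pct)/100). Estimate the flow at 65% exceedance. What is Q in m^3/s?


Q = 126.0 * (1 + (50 - 65)/100) = 107.1000 m^3/s


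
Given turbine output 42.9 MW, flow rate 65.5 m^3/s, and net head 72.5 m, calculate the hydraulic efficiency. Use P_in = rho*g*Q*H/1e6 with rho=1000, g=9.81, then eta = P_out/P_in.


P_in = 1000 * 9.81 * 65.5 * 72.5 / 1e6 = 46.5852 MW
eta = 42.9 / 46.5852 = 0.9209


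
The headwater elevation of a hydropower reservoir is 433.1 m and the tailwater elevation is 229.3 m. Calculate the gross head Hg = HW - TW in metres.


Hg = 433.1 - 229.3 = 203.8000 m


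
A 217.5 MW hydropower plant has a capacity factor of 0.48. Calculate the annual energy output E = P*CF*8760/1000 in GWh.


E = 217.5 * 0.48 * 8760 / 1000 = 914.5440 GWh


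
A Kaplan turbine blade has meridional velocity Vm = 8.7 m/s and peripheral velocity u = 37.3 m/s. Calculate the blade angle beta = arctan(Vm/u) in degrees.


beta = arctan(8.7 / 37.3) = 13.1292 degrees


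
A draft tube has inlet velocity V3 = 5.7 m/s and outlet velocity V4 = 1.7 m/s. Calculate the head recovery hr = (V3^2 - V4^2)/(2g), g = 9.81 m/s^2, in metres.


hr = (5.7^2 - 1.7^2) / (2*9.81) = 1.5087 m


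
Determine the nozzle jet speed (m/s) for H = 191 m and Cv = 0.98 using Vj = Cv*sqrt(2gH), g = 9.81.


Vj = 0.98 * sqrt(2*9.81*191) = 59.9919 m/s


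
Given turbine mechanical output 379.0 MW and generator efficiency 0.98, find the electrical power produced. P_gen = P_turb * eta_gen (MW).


P_gen = 379.0 * 0.98 = 371.4200 MW


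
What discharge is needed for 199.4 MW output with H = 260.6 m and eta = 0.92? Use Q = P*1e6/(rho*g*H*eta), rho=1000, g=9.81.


Q = 199.4 * 1e6 / (1000 * 9.81 * 260.6 * 0.92) = 84.7801 m^3/s


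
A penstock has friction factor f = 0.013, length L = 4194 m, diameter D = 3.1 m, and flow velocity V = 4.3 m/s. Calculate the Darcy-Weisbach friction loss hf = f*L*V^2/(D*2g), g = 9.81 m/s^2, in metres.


hf = 0.013 * 4194 * 4.3^2 / (3.1 * 2 * 9.81) = 16.5748 m


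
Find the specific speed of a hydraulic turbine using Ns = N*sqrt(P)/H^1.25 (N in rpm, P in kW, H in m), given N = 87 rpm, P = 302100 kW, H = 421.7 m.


Ns = 87 * 302100^0.5 / 421.7^1.25 = 25.0230


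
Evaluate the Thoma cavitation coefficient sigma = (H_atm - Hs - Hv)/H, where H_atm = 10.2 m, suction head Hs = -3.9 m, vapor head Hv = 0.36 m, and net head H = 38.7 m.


sigma = (10.2 - (-3.9) - 0.36) / 38.7 = 0.3550


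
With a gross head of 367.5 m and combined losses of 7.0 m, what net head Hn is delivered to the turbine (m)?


Hn = 367.5 - 7.0 = 360.5000 m


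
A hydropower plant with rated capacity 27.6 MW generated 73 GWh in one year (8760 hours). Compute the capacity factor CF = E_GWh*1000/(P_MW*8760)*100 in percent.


CF = 73 * 1000 / (27.6 * 8760) * 100 = 30.1932 %


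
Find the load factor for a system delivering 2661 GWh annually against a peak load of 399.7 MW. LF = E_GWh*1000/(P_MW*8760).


LF = 2661 * 1000 / (399.7 * 8760) = 0.7600


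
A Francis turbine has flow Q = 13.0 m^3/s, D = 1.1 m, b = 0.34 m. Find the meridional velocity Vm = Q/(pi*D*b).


Vm = 13.0 / (pi * 1.1 * 0.34) = 11.0642 m/s


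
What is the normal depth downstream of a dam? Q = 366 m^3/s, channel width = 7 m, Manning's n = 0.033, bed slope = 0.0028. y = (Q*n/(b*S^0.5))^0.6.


y = (366 * 0.033 / (7 * 0.0028^0.5))^0.6 = 8.0908 m


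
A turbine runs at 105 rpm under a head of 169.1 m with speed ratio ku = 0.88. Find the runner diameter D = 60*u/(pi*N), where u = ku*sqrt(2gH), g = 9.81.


u = 0.88 * sqrt(2*9.81*169.1) = 50.6879 m/s
D = 60 * 50.6879 / (pi * 105) = 9.2197 m


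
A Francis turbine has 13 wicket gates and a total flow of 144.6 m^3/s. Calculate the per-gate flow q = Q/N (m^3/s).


q = 144.6 / 13 = 11.1231 m^3/s


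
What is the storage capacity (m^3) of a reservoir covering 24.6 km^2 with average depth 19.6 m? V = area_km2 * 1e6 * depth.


V = 24.6 * 1e6 * 19.6 = 4.8216e+08 m^3


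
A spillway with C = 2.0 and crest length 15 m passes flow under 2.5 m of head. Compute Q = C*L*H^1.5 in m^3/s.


Q = 2.0 * 15 * 2.5^1.5 = 118.5854 m^3/s


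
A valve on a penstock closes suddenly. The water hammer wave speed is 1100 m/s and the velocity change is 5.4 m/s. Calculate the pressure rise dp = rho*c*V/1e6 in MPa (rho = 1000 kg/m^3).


dp = 1000 * 1100 * 5.4 / 1e6 = 5.9400 MPa


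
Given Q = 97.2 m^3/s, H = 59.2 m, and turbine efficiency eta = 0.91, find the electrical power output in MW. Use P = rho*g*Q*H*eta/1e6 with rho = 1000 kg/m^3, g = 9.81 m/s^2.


P = 1000 * 9.81 * 97.2 * 59.2 * 0.91 / 1e6 = 51.3687 MW


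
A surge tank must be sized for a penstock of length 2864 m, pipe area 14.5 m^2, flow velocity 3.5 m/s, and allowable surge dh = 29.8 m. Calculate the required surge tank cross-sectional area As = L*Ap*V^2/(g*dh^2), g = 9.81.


As = 2864 * 14.5 * 3.5^2 / (9.81 * 29.8^2) = 58.3950 m^2


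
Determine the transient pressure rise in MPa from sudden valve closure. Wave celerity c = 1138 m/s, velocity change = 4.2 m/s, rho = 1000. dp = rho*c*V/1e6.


dp = 1000 * 1138 * 4.2 / 1e6 = 4.7796 MPa


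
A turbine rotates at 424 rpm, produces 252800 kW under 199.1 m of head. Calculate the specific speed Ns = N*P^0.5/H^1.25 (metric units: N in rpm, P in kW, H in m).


Ns = 424 * 252800^0.5 / 199.1^1.25 = 285.0462


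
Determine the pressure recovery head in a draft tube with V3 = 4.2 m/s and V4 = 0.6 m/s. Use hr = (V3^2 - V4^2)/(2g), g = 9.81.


hr = (4.2^2 - 0.6^2) / (2*9.81) = 0.8807 m


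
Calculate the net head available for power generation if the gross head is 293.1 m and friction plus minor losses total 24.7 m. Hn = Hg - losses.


Hn = 293.1 - 24.7 = 268.4000 m


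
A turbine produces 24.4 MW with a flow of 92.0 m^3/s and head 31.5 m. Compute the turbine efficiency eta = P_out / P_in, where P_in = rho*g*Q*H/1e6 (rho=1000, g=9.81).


P_in = 1000 * 9.81 * 92.0 * 31.5 / 1e6 = 28.4294 MW
eta = 24.4 / 28.4294 = 0.8583


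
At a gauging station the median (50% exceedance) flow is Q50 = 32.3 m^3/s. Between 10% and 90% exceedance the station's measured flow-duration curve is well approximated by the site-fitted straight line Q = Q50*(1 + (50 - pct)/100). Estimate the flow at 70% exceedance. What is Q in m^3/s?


Q = 32.3 * (1 + (50 - 70)/100) = 25.8400 m^3/s


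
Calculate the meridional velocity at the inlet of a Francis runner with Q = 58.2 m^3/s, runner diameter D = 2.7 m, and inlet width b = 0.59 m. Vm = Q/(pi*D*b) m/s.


Vm = 58.2 / (pi * 2.7 * 0.59) = 11.6294 m/s


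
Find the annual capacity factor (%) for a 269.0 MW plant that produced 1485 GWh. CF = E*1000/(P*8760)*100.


CF = 1485 * 1000 / (269.0 * 8760) * 100 = 63.0188 %


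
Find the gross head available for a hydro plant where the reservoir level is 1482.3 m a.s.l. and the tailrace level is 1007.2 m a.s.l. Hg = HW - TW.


Hg = 1482.3 - 1007.2 = 475.1000 m


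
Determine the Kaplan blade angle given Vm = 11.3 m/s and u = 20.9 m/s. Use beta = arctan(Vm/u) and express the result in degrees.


beta = arctan(11.3 / 20.9) = 28.3988 degrees


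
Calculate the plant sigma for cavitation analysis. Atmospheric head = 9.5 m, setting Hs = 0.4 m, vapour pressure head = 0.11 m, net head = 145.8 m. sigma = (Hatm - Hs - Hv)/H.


sigma = (9.5 - 0.4 - 0.11) / 145.8 = 0.0617


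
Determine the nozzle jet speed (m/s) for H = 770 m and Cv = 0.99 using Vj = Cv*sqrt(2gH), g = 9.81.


Vj = 0.99 * sqrt(2*9.81*770) = 121.6830 m/s


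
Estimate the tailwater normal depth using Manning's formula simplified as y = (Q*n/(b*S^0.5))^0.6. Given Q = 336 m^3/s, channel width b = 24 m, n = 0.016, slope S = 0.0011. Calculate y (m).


y = (336 * 0.016 / (24 * 0.0011^0.5))^0.6 = 3.1458 m


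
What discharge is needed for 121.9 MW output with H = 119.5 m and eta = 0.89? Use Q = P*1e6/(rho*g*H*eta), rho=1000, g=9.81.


Q = 121.9 * 1e6 / (1000 * 9.81 * 119.5 * 0.89) = 116.8360 m^3/s


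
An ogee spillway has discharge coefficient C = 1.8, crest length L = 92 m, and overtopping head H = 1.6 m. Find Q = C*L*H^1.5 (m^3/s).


Q = 1.8 * 92 * 1.6^1.5 = 335.1508 m^3/s


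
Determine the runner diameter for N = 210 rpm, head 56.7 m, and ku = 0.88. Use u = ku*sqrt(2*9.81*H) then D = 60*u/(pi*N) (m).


u = 0.88 * sqrt(2*9.81*56.7) = 29.3511 m/s
D = 60 * 29.3511 / (pi * 210) = 2.6694 m


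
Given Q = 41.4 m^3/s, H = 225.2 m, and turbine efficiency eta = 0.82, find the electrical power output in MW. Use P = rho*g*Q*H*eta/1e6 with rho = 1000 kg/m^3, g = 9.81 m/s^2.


P = 1000 * 9.81 * 41.4 * 225.2 * 0.82 / 1e6 = 74.9983 MW


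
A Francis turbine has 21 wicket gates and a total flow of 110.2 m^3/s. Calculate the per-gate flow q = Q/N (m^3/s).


q = 110.2 / 21 = 5.2476 m^3/s


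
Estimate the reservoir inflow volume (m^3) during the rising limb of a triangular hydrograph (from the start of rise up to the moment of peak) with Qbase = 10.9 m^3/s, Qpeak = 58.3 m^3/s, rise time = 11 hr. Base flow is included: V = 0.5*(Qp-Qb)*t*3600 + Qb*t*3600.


V = 0.5*(58.3 - 10.9)*11*3600 + 10.9*11*3600 = 1.3702e+06 m^3


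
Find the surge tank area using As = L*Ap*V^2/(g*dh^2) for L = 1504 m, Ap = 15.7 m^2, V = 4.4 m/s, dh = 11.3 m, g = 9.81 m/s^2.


As = 1504 * 15.7 * 4.4^2 / (9.81 * 11.3^2) = 364.9446 m^2


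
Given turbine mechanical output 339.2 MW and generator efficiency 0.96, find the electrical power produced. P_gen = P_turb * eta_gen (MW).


P_gen = 339.2 * 0.96 = 325.6320 MW


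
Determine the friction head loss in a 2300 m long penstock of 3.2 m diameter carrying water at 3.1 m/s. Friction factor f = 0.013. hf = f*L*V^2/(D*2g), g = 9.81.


hf = 0.013 * 2300 * 3.1^2 / (3.2 * 2 * 9.81) = 4.5766 m


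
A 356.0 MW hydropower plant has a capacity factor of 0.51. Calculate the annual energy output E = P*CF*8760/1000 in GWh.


E = 356.0 * 0.51 * 8760 / 1000 = 1590.4656 GWh


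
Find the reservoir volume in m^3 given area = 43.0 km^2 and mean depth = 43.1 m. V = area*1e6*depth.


V = 43.0 * 1e6 * 43.1 = 1.8533e+09 m^3


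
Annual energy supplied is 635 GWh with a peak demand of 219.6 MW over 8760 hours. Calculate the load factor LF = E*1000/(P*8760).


LF = 635 * 1000 / (219.6 * 8760) = 0.3301


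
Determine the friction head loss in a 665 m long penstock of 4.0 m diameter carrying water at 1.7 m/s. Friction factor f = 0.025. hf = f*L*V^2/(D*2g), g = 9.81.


hf = 0.025 * 665 * 1.7^2 / (4.0 * 2 * 9.81) = 0.6122 m


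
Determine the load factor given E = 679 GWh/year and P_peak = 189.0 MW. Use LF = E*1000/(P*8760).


LF = 679 * 1000 / (189.0 * 8760) = 0.4101


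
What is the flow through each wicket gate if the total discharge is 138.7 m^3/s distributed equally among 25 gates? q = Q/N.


q = 138.7 / 25 = 5.5480 m^3/s


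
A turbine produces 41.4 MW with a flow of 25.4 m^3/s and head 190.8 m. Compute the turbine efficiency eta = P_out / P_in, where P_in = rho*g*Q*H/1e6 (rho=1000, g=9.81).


P_in = 1000 * 9.81 * 25.4 * 190.8 / 1e6 = 47.5424 MW
eta = 41.4 / 47.5424 = 0.8708


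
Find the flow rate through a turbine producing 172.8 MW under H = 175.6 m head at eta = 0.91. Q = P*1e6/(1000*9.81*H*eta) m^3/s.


Q = 172.8 * 1e6 / (1000 * 9.81 * 175.6 * 0.91) = 110.2323 m^3/s


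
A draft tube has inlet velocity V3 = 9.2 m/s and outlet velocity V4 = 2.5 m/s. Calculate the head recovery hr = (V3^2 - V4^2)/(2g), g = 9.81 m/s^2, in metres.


hr = (9.2^2 - 2.5^2) / (2*9.81) = 3.9954 m


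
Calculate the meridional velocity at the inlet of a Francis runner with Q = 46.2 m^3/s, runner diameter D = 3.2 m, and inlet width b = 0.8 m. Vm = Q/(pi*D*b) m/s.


Vm = 46.2 / (pi * 3.2 * 0.8) = 5.7445 m/s


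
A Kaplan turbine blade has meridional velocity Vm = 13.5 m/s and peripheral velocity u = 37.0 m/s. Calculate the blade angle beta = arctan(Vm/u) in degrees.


beta = arctan(13.5 / 37.0) = 20.0452 degrees


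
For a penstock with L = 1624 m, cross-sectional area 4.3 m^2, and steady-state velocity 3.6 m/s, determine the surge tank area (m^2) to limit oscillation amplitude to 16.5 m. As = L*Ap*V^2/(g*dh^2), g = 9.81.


As = 1624 * 4.3 * 3.6^2 / (9.81 * 16.5^2) = 33.8862 m^2


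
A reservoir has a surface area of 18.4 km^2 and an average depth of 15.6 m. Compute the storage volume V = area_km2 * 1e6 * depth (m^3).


V = 18.4 * 1e6 * 15.6 = 2.8704e+08 m^3


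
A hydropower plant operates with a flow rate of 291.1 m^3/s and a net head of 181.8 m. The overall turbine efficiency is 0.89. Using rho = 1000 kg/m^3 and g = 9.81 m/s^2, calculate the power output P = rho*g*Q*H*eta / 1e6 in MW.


P = 1000 * 9.81 * 291.1 * 181.8 * 0.89 / 1e6 = 462.0565 MW


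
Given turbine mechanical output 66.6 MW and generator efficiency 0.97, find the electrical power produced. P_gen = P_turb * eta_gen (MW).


P_gen = 66.6 * 0.97 = 64.6020 MW


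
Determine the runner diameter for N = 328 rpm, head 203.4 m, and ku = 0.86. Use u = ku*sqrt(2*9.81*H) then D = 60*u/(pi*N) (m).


u = 0.86 * sqrt(2*9.81*203.4) = 54.3280 m/s
D = 60 * 54.3280 / (pi * 328) = 3.1634 m


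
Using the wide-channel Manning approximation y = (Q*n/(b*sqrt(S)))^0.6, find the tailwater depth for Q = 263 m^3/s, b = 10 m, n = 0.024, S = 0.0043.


y = (263 * 0.024 / (10 * 0.0043^0.5))^0.6 = 3.8910 m


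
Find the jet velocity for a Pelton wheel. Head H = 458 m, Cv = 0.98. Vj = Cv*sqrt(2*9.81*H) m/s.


Vj = 0.98 * sqrt(2*9.81*458) = 92.8984 m/s


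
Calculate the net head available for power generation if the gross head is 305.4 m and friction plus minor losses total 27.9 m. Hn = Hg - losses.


Hn = 305.4 - 27.9 = 277.5000 m


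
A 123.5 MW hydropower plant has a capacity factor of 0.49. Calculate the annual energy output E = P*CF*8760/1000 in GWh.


E = 123.5 * 0.49 * 8760 / 1000 = 530.1114 GWh


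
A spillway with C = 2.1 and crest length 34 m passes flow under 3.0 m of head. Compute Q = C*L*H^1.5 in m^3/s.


Q = 2.1 * 34 * 3.0^1.5 = 371.0053 m^3/s
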